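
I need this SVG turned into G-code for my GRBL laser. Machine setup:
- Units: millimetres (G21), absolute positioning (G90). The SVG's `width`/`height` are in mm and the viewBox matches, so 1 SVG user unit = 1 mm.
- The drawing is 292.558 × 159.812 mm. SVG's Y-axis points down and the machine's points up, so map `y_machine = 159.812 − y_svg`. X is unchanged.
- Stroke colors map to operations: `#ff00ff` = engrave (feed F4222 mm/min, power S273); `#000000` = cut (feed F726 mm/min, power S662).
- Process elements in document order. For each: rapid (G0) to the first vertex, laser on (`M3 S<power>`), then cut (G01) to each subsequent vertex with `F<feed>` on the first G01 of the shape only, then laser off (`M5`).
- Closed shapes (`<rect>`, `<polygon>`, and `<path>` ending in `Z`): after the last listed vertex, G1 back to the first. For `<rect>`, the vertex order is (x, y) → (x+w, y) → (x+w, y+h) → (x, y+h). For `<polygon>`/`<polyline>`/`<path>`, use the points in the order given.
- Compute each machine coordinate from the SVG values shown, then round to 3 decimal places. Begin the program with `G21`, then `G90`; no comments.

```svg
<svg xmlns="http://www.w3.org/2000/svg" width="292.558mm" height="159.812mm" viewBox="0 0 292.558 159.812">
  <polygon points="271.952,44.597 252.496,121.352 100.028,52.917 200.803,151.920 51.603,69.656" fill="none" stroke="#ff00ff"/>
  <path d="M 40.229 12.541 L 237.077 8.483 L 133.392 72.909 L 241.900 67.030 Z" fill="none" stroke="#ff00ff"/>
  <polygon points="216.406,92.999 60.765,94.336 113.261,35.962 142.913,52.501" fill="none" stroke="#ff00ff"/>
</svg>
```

Since the viewBox matches the mm dimensions, user units are millimetres directly. The only transform is the Y-flip y_m = 159.812 − y_svg.

Shape 1 is a closed polygon drawn with `<polygon>`. Its stroke #ff00ff means engrave at S273, F4222. After flipping Y the toolpath is (271.952,115.215) → (252.496,38.460) → (100.028,106.895) → (200.803,7.892) → (51.603,90.156) → (271.952,115.215), returning to the start.

Shape 2 is a closed polygon drawn with `<path>`. Its stroke #ff00ff means engrave at S273, F4222. After flipping Y the toolpath is (40.229,147.271) → (237.077,151.329) → (133.392,86.903) → (241.900,92.782) → (40.229,147.271), returning to the start.

Shape 3 is a closed polygon drawn with `<polygon>`. Its stroke #ff00ff means engrave at S273, F4222. After flipping Y the toolpath is (216.406,66.813) → (60.765,65.476) → (113.261,123.850) → (142.913,107.311) → (216.406,66.813), returning to the start.

G21
G90
G0 X271.952 Y115.215
M3 S273
G01 X252.496 Y38.460 F4222
G01 X100.028 Y106.895
G01 X200.803 Y7.892
G01 X51.603 Y90.156
G01 X271.952 Y115.215
M5
G0 X40.229 Y147.271
M3 S273
G01 X237.077 Y151.329 F4222
G01 X133.392 Y86.903
G01 X241.900 Y92.782
G01 X40.229 Y147.271
M5
G0 X216.406 Y66.813
M3 S273
G01 X60.765 Y65.476 F4222
G01 X113.261 Y123.850
G01 X142.913 Y107.311
G01 X216.406 Y66.813
M5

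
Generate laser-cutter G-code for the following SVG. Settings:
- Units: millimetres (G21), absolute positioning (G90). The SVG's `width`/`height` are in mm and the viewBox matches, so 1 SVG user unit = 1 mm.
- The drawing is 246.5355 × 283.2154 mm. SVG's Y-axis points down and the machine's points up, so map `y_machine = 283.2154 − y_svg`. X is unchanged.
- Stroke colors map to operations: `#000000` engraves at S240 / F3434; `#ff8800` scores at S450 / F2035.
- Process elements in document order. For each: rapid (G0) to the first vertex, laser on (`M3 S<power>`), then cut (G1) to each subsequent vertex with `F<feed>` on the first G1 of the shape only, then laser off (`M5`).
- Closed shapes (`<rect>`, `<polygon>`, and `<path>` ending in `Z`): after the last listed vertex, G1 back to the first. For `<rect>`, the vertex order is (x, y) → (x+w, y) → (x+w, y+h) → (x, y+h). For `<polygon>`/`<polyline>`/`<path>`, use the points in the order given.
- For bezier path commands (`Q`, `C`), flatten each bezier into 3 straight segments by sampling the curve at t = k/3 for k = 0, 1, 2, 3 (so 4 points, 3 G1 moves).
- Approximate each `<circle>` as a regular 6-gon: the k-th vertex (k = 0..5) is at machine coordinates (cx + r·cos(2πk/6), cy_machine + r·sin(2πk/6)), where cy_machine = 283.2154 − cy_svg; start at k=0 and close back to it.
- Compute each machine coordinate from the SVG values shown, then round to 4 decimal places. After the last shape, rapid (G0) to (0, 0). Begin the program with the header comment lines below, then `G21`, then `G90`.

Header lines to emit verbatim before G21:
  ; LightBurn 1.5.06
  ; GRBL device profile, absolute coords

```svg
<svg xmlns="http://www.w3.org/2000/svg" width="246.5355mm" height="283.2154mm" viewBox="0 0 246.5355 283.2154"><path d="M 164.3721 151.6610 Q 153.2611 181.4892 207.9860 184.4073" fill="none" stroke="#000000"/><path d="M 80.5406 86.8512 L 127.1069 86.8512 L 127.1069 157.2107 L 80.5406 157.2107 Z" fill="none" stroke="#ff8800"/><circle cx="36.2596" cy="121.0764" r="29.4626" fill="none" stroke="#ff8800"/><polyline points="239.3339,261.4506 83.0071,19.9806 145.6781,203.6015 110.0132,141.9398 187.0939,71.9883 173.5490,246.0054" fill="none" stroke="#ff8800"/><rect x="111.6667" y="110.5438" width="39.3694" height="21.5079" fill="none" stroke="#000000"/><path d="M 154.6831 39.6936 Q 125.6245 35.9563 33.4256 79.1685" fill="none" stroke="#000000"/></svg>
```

Since the viewBox matches the mm dimensions, user units are millimetres directly. The only transform is the Y-flip y_m = 283.2154 − y_svg.

Shape 1 is a quadratic bezier drawn with `<path>`. Its stroke #000000 means engrave at S240, F3434. After flipping Y the toolpath is (164.3721,131.5544) → (164.2799,114.6589) → (178.8178,103.7435) → (207.9860,98.8081).

Shape 2 is a rectangle drawn with `<path>`. Its stroke #ff8800 means score at S450, F2035. After flipping Y the toolpath is (80.5406,196.3642) → (127.1069,196.3642) → (127.1069,126.0047) → (80.5406,126.0047) → (80.5406,196.3642), returning to the start.

Shape 3 is a circle drawn with `<circle>`. Its stroke #ff8800 means score at S450, F2035. After flipping Y the toolpath is (65.7222,162.1390) → (50.9909,187.6544) → (21.5283,187.6544) → (6.7970,162.1390) → (21.5283,136.6236) → (50.9909,136.6236) → (65.7222,162.1390), returning to the start.

Shape 4 is a open polyline drawn with `<polyline>`. Its stroke #ff8800 means score at S450, F2035. After flipping Y the toolpath is (239.3339,21.7648) → (83.0071,263.2348) → (145.6781,79.6139) → (110.0132,141.2756) → (187.0939,211.2271) → (173.5490,37.2100).

Shape 5 is a rectangle drawn with `<rect>`. Its stroke #000000 means engrave at S240, F3434. After flipping Y the toolpath is (111.6667,172.6716) → (151.0361,172.6716) → (151.0361,151.1637) → (111.6667,151.1637) → (111.6667,172.6716), returning to the start.

Shape 6 is a quadratic bezier drawn with `<path>`. Its stroke #000000 means engrave at S240, F3434. After flipping Y the toolpath is (154.6831,243.5218) → (128.2951,240.7967) → (87.8759,227.6384) → (33.4256,204.0469).

; LightBurn 1.5.06
; GRBL device profile, absolute coords
G21
G90
G0 X164.3721 Y131.5544
M3 S240
G1 X164.2799 Y114.6589 F3434
G1 X178.8178 Y103.7435
G1 X207.9860 Y98.8081
M5
G0 X80.5406 Y196.3642
M3 S450
G1 X127.1069 Y196.3642 F2035
G1 X127.1069 Y126.0047
G1 X80.5406 Y126.0047
G1 X80.5406 Y196.3642
M5
G0 X65.7222 Y162.1390
M3 S450
G1 X50.9909 Y187.6544 F2035
G1 X21.5283 Y187.6544
G1 X6.7970 Y162.1390
G1 X21.5283 Y136.6236
G1 X50.9909 Y136.6236
G1 X65.7222 Y162.1390
M5
G0 X239.3339 Y21.7648
M3 S450
G1 X83.0071 Y263.2348 F2035
G1 X145.6781 Y79.6139
G1 X110.0132 Y141.2756
G1 X187.0939 Y211.2271
G1 X173.5490 Y37.2100
M5
G0 X111.6667 Y172.6716
M3 S240
G1 X151.0361 Y172.6716 F3434
G1 X151.0361 Y151.1637
G1 X111.6667 Y151.1637
G1 X111.6667 Y172.6716
M5
G0 X154.6831 Y243.5218
M3 S240
G1 X128.2951 Y240.7967 F3434
G1 X87.8759 Y227.6384
G1 X33.4256 Y204.0469
M5
G0 X0.0000 Y0.0000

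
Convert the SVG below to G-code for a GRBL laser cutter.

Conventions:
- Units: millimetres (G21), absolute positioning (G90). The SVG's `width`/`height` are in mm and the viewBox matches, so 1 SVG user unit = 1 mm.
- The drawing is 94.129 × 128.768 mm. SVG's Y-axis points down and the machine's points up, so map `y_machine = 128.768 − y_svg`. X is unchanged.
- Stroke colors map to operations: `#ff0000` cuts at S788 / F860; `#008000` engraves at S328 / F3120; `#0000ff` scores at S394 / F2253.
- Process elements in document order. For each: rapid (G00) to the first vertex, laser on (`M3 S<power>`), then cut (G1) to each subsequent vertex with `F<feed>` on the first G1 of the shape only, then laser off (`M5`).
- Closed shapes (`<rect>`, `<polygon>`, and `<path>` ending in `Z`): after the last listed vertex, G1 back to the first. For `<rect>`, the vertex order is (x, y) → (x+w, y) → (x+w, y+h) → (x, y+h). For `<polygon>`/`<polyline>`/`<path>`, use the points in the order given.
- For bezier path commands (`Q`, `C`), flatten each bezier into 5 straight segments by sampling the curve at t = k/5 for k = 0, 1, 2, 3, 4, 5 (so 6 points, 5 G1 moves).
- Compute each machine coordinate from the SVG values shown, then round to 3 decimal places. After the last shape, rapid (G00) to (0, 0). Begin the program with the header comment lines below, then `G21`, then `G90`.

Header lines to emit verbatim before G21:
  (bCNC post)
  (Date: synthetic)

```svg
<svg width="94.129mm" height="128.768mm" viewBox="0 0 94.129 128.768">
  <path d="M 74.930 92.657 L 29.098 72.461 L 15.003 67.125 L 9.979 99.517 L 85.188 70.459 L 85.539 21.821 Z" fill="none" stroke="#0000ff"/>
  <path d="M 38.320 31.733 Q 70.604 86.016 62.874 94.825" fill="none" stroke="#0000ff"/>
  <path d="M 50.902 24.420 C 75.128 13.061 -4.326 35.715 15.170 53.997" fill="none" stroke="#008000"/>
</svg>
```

Since the viewBox matches the mm dimensions, user units are millimetres directly. The only transform is the Y-flip y_m = 128.768 − y_svg.

Shape 1 is a closed polygon drawn with `<path>`. Its stroke #0000ff means score at S394, F2253. After flipping Y the toolpath is (74.930,36.111) → (29.098,56.307) → (15.003,61.643) → (9.979,29.251) → (85.188,58.309) → (85.539,106.947) → (74.930,36.111), returning to the start.

Shape 2 is a quadratic bezier drawn with `<path>`. Its stroke #0000ff means score at S394, F2253. After flipping Y the toolpath is (38.320,97.035) → (49.633,77.141) → (57.745,60.884) → (62.656,48.266) → (64.365,39.286) → (62.874,33.943).

Shape 3 is a cubic bezier drawn with `<path>`. Its stroke #008000 means engrave at S328, F3120. After flipping Y the toolpath is (50.902,104.348) → (54.617,107.389) → (43.175,104.109) → (26.302,96.351) → (13.725,85.958) → (15.170,74.771).

(bCNC post)
(Date: synthetic)
G21
G90
G00 X74.930 Y36.111
M3 S394
G1 X29.098 Y56.307 F2253
G1 X15.003 Y61.643
G1 X9.979 Y29.251
G1 X85.188 Y58.309
G1 X85.539 Y106.947
G1 X74.930 Y36.111
M5
G00 X38.320 Y97.035
M3 S394
G1 X49.633 Y77.141 F2253
G1 X57.745 Y60.884
G1 X62.656 Y48.266
G1 X64.365 Y39.286
G1 X62.874 Y33.943
M5
G00 X50.902 Y104.348
M3 S328
G1 X54.617 Y107.389 F3120
G1 X43.175 Y104.109
G1 X26.302 Y96.351
G1 X13.725 Y85.958
G1 X15.170 Y74.771
M5
G00 X0.000 Y0.000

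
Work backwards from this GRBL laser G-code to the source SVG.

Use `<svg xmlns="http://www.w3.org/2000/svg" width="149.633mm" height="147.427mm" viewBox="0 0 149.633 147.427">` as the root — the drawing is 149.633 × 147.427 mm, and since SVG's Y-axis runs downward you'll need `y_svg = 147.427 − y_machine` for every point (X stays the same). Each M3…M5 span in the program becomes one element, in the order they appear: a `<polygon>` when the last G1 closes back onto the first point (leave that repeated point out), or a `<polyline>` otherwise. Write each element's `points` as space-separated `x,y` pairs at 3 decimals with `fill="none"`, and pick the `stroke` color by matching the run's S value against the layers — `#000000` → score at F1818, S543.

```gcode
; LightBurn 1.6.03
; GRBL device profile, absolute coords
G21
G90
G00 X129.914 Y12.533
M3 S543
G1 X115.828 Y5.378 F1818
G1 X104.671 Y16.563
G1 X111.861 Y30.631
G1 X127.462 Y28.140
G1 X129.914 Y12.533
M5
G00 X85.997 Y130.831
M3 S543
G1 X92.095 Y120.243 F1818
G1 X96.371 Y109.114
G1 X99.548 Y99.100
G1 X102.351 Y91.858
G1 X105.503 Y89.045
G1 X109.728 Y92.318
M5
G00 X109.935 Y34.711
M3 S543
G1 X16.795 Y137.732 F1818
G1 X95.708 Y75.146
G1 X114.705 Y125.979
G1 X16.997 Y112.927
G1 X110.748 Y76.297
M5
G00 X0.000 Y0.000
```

<svg xmlns="http://www.w3.org/2000/svg" width="149.633mm" height="147.427mm" viewBox="0 0 149.633 147.427">
  <polygon points="129.914,134.894 115.828,142.049 104.671,130.864 111.861,116.796 127.462,119.287" fill="none" stroke="#000000"/>
  <polyline points="85.997,16.596 92.095,27.184 96.371,38.313 99.548,48.327 102.351,55.569 105.503,58.382 109.728,55.109" fill="none" stroke="#000000"/>
  <polyline points="109.935,112.716 16.795,9.695 95.708,72.281 114.705,21.448 16.997,34.500 110.748,71.130" fill="none" stroke="#000000"/>
</svg>

y_svg = 147.427 − y_m. Every run uses S543, so all elements get stroke `#000000` (score).

[1] closed run; points: 129.914,134.894 115.828,142.049 104.671,130.864 111.861,116.796 127.462,119.287

[2] open run; points: 85.997,16.596 92.095,27.184 96.371,38.313 99.548,48.327 102.351,55.569 105.503,58.382 109.728,55.109

[3] open run; points: 109.935,112.716 16.795,9.695 95.708,72.281 114.705,21.448 16.997,34.500 110.748,71.130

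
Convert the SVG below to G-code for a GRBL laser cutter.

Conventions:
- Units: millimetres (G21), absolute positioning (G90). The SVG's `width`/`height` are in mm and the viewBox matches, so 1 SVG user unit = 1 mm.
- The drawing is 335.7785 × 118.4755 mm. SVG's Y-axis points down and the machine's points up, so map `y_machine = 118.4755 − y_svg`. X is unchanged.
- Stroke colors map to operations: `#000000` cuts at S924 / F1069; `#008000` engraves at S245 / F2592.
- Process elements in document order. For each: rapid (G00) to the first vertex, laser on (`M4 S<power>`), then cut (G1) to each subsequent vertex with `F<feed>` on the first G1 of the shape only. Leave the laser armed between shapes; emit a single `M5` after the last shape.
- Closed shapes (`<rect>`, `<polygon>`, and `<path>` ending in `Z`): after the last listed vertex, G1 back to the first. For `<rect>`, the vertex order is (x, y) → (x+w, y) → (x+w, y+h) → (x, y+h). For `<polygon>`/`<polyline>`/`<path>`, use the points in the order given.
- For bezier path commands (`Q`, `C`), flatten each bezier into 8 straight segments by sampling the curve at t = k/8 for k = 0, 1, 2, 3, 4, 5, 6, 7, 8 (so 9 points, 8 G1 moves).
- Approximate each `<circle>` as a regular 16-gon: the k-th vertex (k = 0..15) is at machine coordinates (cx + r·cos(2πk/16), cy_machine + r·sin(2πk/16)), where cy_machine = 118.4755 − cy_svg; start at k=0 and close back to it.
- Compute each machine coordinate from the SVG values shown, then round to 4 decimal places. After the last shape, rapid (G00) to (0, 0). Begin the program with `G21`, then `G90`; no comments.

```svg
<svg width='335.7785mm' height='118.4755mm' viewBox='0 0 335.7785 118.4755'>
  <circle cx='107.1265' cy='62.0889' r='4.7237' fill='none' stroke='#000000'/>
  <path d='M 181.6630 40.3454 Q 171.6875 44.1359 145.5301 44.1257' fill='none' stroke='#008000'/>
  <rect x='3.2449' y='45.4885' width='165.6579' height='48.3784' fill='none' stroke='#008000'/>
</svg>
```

G21
G90
G00 X111.8502 Y56.3866
M4 S924
G1 X111.4906 Y58.1943 F1069
G1 X110.4667 Y59.7268
G1 X108.9342 Y60.7507
G1 X107.1265 Y61.1103
G1 X105.3188 Y60.7507
G1 X103.7863 Y59.7268
G1 X102.7624 Y58.1943
G1 X102.4028 Y56.3866
G1 X102.7624 Y54.5789
G1 X103.7863 Y53.0464
G1 X105.3188 Y52.0225
G1 X107.1265 Y51.6629
G1 X108.9342 Y52.0225
G1 X110.4667 Y53.0464
G1 X111.4906 Y54.5789
G1 X111.8502 Y56.3866
G00 X181.6630 Y78.1301
M4 S245
G1 X178.9163 Y77.2419 F2592
G1 X175.6639 Y76.4724
G1 X171.9058 Y75.8217
G1 X167.6420 Y75.2898
G1 X162.8726 Y74.8766
G1 X157.5974 Y74.5822
G1 X151.8166 Y74.4066
G1 X145.5301 Y74.3498
G00 X3.2449 Y72.9870
M4 S245
G1 X168.9028 Y72.9870 F2592
G1 X168.9028 Y24.6086
G1 X3.2449 Y24.6086
G1 X3.2449 Y72.9870
M5
G00 X0.0000 Y0.0000

1 u = 1 mm; y_m = 118.4755 − y.

[1] `<circle>` circle, #000000→cut S924 F1069: (111.8502,56.3866) → (111.4906,58.1943) → (110.4667,59.7268) → (108.9342,60.7507) → (107.1265,61.1103) → (105.3188,60.7507) → (103.7863,59.7268) → (102.7624,58.1943) → (102.4028,56.3866) → (102.7624,54.5789) → (103.7863,53.0464) → (105.3188,52.0225) → (107.1265,51.6629) → (108.9342,52.0225) → (110.4667,53.0464) → (111.4906,54.5789) → (111.8502,56.3866) (closed)

[2] `<path>` quadratic bezier, #008000→engrave S245 F2592: (181.6630,78.1301) → (178.9163,77.2419) → (175.6639,76.4724) → (171.9058,75.8217) → (167.6420,75.2898) → (162.8726,74.8766) → (157.5974,74.5822) → (151.8166,74.4066) → (145.5301,74.3498)

[3] `<rect>` rectangle, #008000→engrave S245 F2592: (3.2449,72.9870) → (168.9028,72.9870) → (168.9028,24.6086) → (3.2449,24.6086) → (3.2449,72.9870) (closed)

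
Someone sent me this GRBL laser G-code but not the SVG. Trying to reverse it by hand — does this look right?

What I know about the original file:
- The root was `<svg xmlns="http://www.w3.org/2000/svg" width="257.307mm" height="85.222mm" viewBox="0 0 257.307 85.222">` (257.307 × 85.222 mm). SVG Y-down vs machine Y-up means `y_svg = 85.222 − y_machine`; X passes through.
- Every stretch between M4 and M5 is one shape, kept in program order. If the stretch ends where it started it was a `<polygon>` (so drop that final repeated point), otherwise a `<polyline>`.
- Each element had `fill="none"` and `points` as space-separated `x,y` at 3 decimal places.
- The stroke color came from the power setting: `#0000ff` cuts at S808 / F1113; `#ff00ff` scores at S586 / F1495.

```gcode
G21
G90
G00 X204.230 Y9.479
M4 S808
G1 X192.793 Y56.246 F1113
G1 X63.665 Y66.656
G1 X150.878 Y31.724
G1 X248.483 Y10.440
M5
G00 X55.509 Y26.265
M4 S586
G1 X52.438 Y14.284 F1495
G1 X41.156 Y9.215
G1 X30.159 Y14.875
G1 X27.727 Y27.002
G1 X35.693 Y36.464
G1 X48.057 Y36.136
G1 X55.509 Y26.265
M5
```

Machine Y-up, SVG Y-down with viewBox height 85.222, so y_svg = 85.222 − y_machine; X carries over.

Run 1: power S808 maps to stroke `#0000ff` (cut). The run is open, so emit a `<polyline>` with points (Y-flipped): 204.230,75.743 192.793,28.976 63.665,18.566 150.878,53.498 248.483,74.782.

Run 2: S586 ⇒ score layer `#ff00ff`. The run returns to its start, so emit a `<polygon>` with points (Y-flipped): 55.509,58.957 52.438,70.938 41.156,76.007 30.159,70.347 27.727,58.220 35.693,48.758 48.057,49.086.

<svg xmlns="http://www.w3.org/2000/svg" width="257.307mm" height="85.222mm" viewBox="0 0 257.307 85.222">
  <polyline points="204.230,75.743 192.793,28.976 63.665,18.566 150.878,53.498 248.483,74.782" fill="none" stroke="#0000ff"/>
  <polygon points="55.509,58.957 52.438,70.938 41.156,76.007 30.159,70.347 27.727,58.220 35.693,48.758 48.057,49.086" fill="none" stroke="#ff00ff"/>
</svg>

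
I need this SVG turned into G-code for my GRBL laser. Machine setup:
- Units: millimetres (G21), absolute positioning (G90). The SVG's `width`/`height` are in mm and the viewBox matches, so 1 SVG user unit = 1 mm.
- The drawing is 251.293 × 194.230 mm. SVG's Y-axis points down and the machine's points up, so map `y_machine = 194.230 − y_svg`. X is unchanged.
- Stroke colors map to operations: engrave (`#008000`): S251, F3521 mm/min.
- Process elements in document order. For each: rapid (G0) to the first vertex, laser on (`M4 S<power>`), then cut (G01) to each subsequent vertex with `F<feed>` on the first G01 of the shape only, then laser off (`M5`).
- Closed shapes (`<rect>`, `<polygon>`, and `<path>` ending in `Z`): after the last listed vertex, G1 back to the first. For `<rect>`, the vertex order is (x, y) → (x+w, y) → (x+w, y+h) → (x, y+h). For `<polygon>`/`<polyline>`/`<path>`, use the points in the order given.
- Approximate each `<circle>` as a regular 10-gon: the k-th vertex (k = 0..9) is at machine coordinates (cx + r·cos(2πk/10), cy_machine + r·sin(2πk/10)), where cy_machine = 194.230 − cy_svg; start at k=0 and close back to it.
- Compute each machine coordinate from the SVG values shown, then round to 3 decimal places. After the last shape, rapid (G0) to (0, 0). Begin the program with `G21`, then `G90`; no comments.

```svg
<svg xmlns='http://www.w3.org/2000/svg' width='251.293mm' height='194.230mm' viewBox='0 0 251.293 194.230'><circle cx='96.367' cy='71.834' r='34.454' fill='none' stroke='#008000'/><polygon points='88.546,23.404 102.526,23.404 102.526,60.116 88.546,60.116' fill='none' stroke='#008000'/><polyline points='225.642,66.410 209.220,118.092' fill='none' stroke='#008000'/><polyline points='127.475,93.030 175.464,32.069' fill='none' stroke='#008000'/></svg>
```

G21
G90
G0 X130.821 Y122.396
M4 S251
G01 X124.241 Y142.648 F3521
G01 X107.014 Y155.164
G01 X85.720 Y155.164
G01 X68.493 Y142.648
G01 X61.913 Y122.396
G01 X68.493 Y102.144
G01 X85.720 Y89.628
G01 X107.014 Y89.628
G01 X124.241 Y102.144
G01 X130.821 Y122.396
M5
G0 X88.546 Y170.826
M4 S251
G01 X102.526 Y170.826 F3521
G01 X102.526 Y134.114
G01 X88.546 Y134.114
G01 X88.546 Y170.826
M5
G0 X225.642 Y127.820
M4 S251
G01 X209.220 Y76.138 F3521
M5
G0 X127.475 Y101.200
M4 S251
G01 X175.464 Y162.161 F3521
M5
G0 X0.000 Y0.000

viewBox `0 0 251.293 194.230` with mm width/height → 1 unit = 1 mm. Flip: y_m = 194.230 − y_svg.

**Shape 1** — `<circle>` circle, stroke `#008000` → engrave (S251, F3521). Machine vertices: (130.821,122.396) → (124.241,142.648) → (107.014,155.164) → (85.720,155.164) → (68.493,142.648) → (61.913,122.396) → (68.493,102.144) → (85.720,89.628) → (107.014,89.628) → (124.241,102.144) → (130.821,122.396). Closed: final G1 returns to the first vertex.

**Shape 2** — `<polygon>` rectangle, stroke `#008000` → engrave (S251, F3521). Machine vertices: (88.546,170.826) → (102.526,170.826) → (102.526,134.114) → (88.546,134.114) → (88.546,170.826). Closed: final G1 returns to the first vertex.

**Shape 3** — `<polyline>` line segment, stroke `#008000` → engrave (S251, F3521). Machine vertices: (225.642,127.820) → (209.220,76.138). Open path.

**Shape 4** — `<polyline>` line segment, stroke `#008000` → engrave (S251, F3521). Machine vertices: (127.475,101.200) → (175.464,162.161). Open path.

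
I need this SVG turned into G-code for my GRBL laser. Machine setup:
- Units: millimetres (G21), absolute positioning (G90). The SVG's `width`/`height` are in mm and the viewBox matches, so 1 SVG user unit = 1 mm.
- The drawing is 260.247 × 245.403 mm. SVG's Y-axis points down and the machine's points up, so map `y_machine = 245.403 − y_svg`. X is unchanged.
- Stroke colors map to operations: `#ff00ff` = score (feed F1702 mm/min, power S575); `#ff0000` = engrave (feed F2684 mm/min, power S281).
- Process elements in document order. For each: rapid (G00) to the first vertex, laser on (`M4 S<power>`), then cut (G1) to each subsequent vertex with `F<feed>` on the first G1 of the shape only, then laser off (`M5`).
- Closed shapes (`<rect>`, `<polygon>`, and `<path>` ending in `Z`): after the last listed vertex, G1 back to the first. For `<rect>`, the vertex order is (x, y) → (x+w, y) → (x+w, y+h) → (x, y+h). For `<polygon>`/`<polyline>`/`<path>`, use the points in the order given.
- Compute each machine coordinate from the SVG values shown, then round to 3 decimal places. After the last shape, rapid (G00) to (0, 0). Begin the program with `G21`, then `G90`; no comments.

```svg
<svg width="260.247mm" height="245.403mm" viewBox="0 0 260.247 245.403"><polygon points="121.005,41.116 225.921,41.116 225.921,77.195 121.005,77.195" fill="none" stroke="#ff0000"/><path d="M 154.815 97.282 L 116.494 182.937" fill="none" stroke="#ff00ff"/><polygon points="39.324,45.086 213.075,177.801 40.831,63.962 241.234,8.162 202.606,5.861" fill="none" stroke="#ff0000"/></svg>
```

G21
G90
G00 X121.005 Y204.287
M4 S281
G1 X225.921 Y204.287 F2684
G1 X225.921 Y168.208
G1 X121.005 Y168.208
G1 X121.005 Y204.287
M5
G00 X154.815 Y148.121
M4 S575
G1 X116.494 Y62.466 F1702
M5
G00 X39.324 Y200.317
M4 S281
G1 X213.075 Y67.602 F2684
G1 X40.831 Y181.441
G1 X241.234 Y237.241
G1 X202.606 Y239.542
G1 X39.324 Y200.317
M5
G00 X0.000 Y0.000

viewBox `0 0 260.247 245.403` with mm width/height → 1 unit = 1 mm. Flip: y_m = 245.403 − y_svg.

**Shape 1** — `<polygon>` rectangle, stroke `#ff0000` → engrave (S281, F2684). Machine vertices: (121.005,204.287) → (225.921,204.287) → (225.921,168.208) → (121.005,168.208) → (121.005,204.287). Closed: final G1 returns to the first vertex.

**Shape 2** — `<path>` line segment, stroke `#ff00ff` → score (S575, F1702). Machine vertices: (154.815,148.121) → (116.494,62.466). Open path.

**Shape 3** — `<polygon>` closed polygon, stroke `#ff0000` → engrave (S281, F2684). Machine vertices: (39.324,200.317) → (213.075,67.602) → (40.831,181.441) → (241.234,237.241) → (202.606,239.542) → (39.324,200.317). Closed: final G1 returns to the first vertex.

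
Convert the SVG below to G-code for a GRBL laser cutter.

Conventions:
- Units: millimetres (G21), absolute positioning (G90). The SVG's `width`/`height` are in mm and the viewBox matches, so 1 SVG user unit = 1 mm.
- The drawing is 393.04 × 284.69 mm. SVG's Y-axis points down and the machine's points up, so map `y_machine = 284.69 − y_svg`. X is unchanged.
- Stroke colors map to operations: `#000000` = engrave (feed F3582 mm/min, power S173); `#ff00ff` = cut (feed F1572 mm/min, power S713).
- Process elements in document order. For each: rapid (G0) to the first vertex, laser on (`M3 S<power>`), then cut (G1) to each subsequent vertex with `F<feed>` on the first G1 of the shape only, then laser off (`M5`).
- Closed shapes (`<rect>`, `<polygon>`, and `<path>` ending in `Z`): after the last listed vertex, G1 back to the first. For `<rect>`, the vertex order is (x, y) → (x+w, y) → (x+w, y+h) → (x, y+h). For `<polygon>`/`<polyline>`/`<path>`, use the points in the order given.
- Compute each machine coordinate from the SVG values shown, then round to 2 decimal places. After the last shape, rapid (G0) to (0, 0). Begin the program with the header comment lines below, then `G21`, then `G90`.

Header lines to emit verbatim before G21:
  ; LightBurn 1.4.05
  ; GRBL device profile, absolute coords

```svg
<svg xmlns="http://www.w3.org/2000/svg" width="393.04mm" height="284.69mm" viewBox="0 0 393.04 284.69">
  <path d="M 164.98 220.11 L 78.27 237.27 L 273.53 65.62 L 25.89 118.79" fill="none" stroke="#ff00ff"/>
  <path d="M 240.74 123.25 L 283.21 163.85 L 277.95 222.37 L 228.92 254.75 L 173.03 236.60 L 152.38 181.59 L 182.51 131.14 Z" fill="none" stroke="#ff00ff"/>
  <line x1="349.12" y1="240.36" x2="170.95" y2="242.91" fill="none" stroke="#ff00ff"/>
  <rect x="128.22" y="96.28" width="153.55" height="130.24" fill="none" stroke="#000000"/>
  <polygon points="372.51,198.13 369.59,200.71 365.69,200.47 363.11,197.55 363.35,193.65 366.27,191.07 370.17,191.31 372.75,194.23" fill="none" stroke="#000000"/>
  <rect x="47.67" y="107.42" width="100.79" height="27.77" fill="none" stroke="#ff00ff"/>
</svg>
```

viewBox `0 0 393.04 284.69` with mm width/height → 1 unit = 1 mm. Flip: y_m = 284.69 − y_svg.

**Shape 1** — `<path>` open polyline, stroke `#ff00ff` → cut (S713, F1572). Machine vertices: (164.98,64.58) → (78.27,47.42) → (273.53,219.07) → (25.89,165.90). Open path.

**Shape 2** — `<path>` regular polygon, stroke `#ff00ff` → cut (S713, F1572). Machine vertices: (240.74,161.44) → (283.21,120.84) → (277.95,62.32) → (228.92,29.94) → (173.03,48.09) → (152.38,103.10) → (182.51,153.55) → (240.74,161.44). Closed: final G1 returns to the first vertex.

**Shape 3** — `<line>` line segment, stroke `#ff00ff` → cut (S713, F1572). Machine vertices: (349.12,44.33) → (170.95,41.78). Open path.

**Shape 4** — `<rect>` rectangle, stroke `#000000` → engrave (S173, F3582). Machine vertices: (128.22,188.41) → (281.77,188.41) → (281.77,58.17) → (128.22,58.17) → (128.22,188.41). Closed: final G1 returns to the first vertex.

**Shape 5** — `<polygon>` regular polygon, stroke `#000000` → engrave (S173, F3582). Machine vertices: (372.51,86.56) → (369.59,83.98) → (365.69,84.22) → (363.11,87.14) → (363.35,91.04) → (366.27,93.62) → (370.17,93.38) → (372.75,90.46) → (372.51,86.56). Closed: final G1 returns to the first vertex.

**Shape 6** — `<rect>` rectangle, stroke `#ff00ff` → cut (S713, F1572). Machine vertices: (47.67,177.27) → (148.46,177.27) → (148.46,149.50) → (47.67,149.50) → (47.67,177.27). Closed: final G1 returns to the first vertex.

; LightBurn 1.4.05
; GRBL device profile, absolute coords
G21
G90
G0 X164.98 Y64.58
M3 S713
G1 X78.27 Y47.42 F1572
G1 X273.53 Y219.07
G1 X25.89 Y165.90
M5
G0 X240.74 Y161.44
M3 S713
G1 X283.21 Y120.84 F1572
G1 X277.95 Y62.32
G1 X228.92 Y29.94
G1 X173.03 Y48.09
G1 X152.38 Y103.10
G1 X182.51 Y153.55
G1 X240.74 Y161.44
M5
G0 X349.12 Y44.33
M3 S713
G1 X170.95 Y41.78 F1572
M5
G0 X128.22 Y188.41
M3 S173
G1 X281.77 Y188.41 F3582
G1 X281.77 Y58.17
G1 X128.22 Y58.17
G1 X128.22 Y188.41
M5
G0 X372.51 Y86.56
M3 S173
G1 X369.59 Y83.98 F3582
G1 X365.69 Y84.22
G1 X363.11 Y87.14
G1 X363.35 Y91.04
G1 X366.27 Y93.62
G1 X370.17 Y93.38
G1 X372.75 Y90.46
G1 X372.51 Y86.56
M5
G0 X47.67 Y177.27
M3 S713
G1 X148.46 Y177.27 F1572
G1 X148.46 Y149.50
G1 X47.67 Y149.50
G1 X47.67 Y177.27
M5
G0 X0.00 Y0.00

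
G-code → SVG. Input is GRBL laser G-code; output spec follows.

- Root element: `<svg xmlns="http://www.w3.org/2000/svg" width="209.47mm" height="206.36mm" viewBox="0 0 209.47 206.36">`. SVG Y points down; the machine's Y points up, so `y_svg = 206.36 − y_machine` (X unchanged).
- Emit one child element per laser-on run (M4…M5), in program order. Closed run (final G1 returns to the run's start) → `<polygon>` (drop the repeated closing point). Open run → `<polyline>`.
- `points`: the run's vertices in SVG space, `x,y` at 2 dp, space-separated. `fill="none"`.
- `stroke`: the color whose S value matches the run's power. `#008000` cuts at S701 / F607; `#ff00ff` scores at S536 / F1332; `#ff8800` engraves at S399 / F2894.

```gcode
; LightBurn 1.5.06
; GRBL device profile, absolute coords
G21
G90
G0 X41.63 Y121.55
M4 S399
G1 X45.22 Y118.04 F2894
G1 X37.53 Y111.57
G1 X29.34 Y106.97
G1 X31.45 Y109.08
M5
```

<svg xmlns="http://www.w3.org/2000/svg" width="209.47mm" height="206.36mm" viewBox="0 0 209.47 206.36">
  <polyline points="41.63,84.81 45.22,88.32 37.53,94.79 29.34,99.39 31.45,97.28" fill="none" stroke="#ff8800"/>
</svg>

Machine Y-up, SVG Y-down with viewBox height 206.36, so y_svg = 206.36 − y_machine; X carries over. Every run uses S399, so all elements get stroke `#ff8800` (engrave).

Run 1: The run is open, so emit a `<polyline>` with points (Y-flipped): 41.63,84.81 45.22,88.32 37.53,94.79 29.34,99.39 31.45,97.28.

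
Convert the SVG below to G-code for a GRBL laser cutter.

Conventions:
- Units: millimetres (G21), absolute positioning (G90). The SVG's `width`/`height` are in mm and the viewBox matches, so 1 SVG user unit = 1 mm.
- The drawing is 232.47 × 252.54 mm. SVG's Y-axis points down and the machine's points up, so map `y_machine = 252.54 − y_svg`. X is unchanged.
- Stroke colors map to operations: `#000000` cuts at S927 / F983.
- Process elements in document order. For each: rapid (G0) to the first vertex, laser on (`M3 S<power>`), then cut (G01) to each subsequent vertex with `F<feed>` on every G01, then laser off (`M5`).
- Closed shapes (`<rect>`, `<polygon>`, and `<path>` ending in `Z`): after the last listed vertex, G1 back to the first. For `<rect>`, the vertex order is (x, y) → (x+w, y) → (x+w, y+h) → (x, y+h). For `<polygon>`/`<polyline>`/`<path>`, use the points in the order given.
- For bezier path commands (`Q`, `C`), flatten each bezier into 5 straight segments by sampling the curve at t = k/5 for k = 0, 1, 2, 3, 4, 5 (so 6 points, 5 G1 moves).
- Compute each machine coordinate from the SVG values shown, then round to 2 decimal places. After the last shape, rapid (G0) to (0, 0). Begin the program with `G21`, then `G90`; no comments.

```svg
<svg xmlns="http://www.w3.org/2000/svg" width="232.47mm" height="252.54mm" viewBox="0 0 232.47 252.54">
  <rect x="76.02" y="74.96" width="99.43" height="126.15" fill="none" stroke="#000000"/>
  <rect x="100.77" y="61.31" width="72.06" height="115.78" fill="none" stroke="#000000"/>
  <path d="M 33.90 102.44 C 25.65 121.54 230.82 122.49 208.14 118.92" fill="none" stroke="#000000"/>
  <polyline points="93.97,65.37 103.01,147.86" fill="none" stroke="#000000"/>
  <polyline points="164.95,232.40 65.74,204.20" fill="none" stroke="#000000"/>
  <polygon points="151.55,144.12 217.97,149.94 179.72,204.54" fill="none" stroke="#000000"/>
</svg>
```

G21
G90
G0 X76.02 Y177.58
M3 S927
G01 X175.45 Y177.58 F983
G01 X175.45 Y51.43 F983
G01 X76.02 Y51.43 F983
G01 X76.02 Y177.58 F983
M5
G0 X100.77 Y191.23
M3 S927
G01 X172.83 Y191.23 F983
G01 X172.83 Y75.45 F983
G01 X100.77 Y75.45 F983
G01 X100.77 Y191.23 F983
M5
G0 X33.90 Y150.10
M3 S927
G01 X51.03 Y140.71 F983
G01 X98.20 Y135.02 F983
G01 X154.23 Y132.38 F983
G01 X197.94 Y132.13 F983
G01 X208.14 Y133.62 F983
M5
G0 X93.97 Y187.17
M3 S927
G01 X103.01 Y104.68 F983
M5
G0 X164.95 Y20.14
M3 S927
G01 X65.74 Y48.34 F983
M5
G0 X151.55 Y108.42
M3 S927
G01 X217.97 Y102.60 F983
G01 X179.72 Y48.00 F983
G01 X151.55 Y108.42 F983
M5
G0 X0.00 Y0.00

1 u = 1 mm; y_m = 252.54 − y.

[1] `<rect>` rectangle, #000000→cut S927 F983: (76.02,177.58) → (175.45,177.58) → (175.45,51.43) → (76.02,51.43) → (76.02,177.58) (closed)

[2] `<rect>` rectangle, #000000→cut S927 F983: (100.77,191.23) → (172.83,191.23) → (172.83,75.45) → (100.77,75.45) → (100.77,191.23) (closed)

[3] `<path>` cubic bezier, #000000→cut S927 F983: (33.90,150.10) → (51.03,140.71) → (98.20,135.02) → (154.23,132.38) → (197.94,132.13) → (208.14,133.62)

[4] `<polyline>` line segment, #000000→cut S927 F983: (93.97,187.17) → (103.01,104.68)

[5] `<polyline>` line segment, #000000→cut S927 F983: (164.95,20.14) → (65.74,48.34)

[6] `<polygon>` regular polygon, #000000→cut S927 F983: (151.55,108.42) → (217.97,102.60) → (179.72,48.00) → (151.55,108.42) (closed)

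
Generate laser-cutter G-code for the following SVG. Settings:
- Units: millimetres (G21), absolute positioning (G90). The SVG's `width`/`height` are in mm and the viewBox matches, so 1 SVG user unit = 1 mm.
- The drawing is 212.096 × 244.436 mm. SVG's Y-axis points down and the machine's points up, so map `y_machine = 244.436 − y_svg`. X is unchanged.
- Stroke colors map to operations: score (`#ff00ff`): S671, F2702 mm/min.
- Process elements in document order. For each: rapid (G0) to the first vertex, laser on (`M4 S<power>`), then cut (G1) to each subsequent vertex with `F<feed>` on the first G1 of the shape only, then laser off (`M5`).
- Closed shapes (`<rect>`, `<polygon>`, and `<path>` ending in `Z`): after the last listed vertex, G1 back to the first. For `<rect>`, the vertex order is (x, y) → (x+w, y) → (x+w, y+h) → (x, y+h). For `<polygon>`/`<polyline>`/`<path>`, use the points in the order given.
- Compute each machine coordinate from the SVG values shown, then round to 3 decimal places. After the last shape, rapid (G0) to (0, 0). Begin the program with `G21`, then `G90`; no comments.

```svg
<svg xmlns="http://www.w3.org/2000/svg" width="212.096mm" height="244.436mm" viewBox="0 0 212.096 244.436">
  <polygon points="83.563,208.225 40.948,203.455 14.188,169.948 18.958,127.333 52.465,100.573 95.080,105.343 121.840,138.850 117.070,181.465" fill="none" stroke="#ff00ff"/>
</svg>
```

1 u = 1 mm; y_m = 244.436 − y.

[1] `<polygon>` regular polygon, #ff00ff→score S671 F2702: (83.563,36.211) → (40.948,40.981) → (14.188,74.488) → (18.958,117.103) → (52.465,143.863) → (95.080,139.093) → (121.840,105.586) → (117.070,62.971) → (83.563,36.211) (closed)

G21
G90
G0 X83.563 Y36.211
M4 S671
G1 X40.948 Y40.981 F2702
G1 X14.188 Y74.488
G1 X18.958 Y117.103
G1 X52.465 Y143.863
G1 X95.080 Y139.093
G1 X121.840 Y105.586
G1 X117.070 Y62.971
G1 X83.563 Y36.211
M5
G0 X0.000 Y0.000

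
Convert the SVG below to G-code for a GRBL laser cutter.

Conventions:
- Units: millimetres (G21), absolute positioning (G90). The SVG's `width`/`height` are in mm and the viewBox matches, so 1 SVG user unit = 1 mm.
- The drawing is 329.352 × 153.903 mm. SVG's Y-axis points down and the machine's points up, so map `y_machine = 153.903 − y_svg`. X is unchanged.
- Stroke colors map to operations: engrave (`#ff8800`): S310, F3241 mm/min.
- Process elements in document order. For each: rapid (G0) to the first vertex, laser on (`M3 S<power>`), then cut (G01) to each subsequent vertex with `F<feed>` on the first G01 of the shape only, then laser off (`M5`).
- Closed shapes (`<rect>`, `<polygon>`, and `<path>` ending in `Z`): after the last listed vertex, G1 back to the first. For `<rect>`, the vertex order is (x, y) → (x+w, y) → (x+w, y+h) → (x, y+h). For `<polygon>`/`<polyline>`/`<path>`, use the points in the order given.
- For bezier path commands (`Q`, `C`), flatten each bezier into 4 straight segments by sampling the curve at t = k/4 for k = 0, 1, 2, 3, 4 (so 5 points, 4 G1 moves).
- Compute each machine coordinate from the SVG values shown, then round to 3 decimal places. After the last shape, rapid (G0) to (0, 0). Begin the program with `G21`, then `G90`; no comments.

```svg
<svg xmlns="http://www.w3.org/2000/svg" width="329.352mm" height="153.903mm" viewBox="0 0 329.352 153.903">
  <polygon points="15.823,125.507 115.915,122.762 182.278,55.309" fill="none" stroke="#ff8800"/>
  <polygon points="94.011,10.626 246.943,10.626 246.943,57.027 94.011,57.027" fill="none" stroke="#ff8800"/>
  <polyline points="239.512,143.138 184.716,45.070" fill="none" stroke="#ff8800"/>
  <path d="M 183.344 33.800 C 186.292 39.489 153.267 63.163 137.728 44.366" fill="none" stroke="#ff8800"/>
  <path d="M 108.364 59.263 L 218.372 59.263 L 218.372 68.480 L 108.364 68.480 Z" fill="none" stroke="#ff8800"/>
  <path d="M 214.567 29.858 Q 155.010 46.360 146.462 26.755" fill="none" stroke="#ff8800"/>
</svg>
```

1 u = 1 mm; y_m = 153.903 − y.

[1] `<polygon>` closed polygon, #ff8800→engrave S310 F3241: (15.823,28.396) → (115.915,31.141) → (182.278,98.594) → (15.823,28.396) (closed)

[2] `<polygon>` rectangle, #ff8800→engrave S310 F3241: (94.011,143.277) → (246.943,143.277) → (246.943,96.876) → (94.011,96.876) → (94.011,143.277) (closed)

[3] `<polyline>` line segment, #ff8800→engrave S310 F3241: (239.512,10.765) → (184.716,108.833)

[4] `<path>` cubic bezier, #ff8800→engrave S310 F3241: (183.344,120.103) → (179.645,113.409) → (167.469,105.638) → (151.826,102.458) → (137.728,109.537)

[5] `<path>` rectangle, #ff8800→engrave S310 F3241: (108.364,94.640) → (218.372,94.640) → (218.372,85.423) → (108.364,85.423) → (108.364,94.640) (closed)

[6] `<path>` quadratic bezier, #ff8800→engrave S310 F3241: (214.567,124.045) → (187.977,118.051) → (167.762,116.570) → (153.924,119.602) → (146.462,127.148)

G21
G90
G0 X15.823 Y28.396
M3 S310
G01 X115.915 Y31.141 F3241
G01 X182.278 Y98.594
G01 X15.823 Y28.396
M5
G0 X94.011 Y143.277
M3 S310
G01 X246.943 Y143.277 F3241
G01 X246.943 Y96.876
G01 X94.011 Y96.876
G01 X94.011 Y143.277
M5
G0 X239.512 Y10.765
M3 S310
G01 X184.716 Y108.833 F3241
M5
G0 X183.344 Y120.103
M3 S310
G01 X179.645 Y113.409 F3241
G01 X167.469 Y105.638
G01 X151.826 Y102.458
G01 X137.728 Y109.537
M5
G0 X108.364 Y94.640
M3 S310
G01 X218.372 Y94.640 F3241
G01 X218.372 Y85.423
G01 X108.364 Y85.423
G01 X108.364 Y94.640
M5
G0 X214.567 Y124.045
M3 S310
G01 X187.977 Y118.051 F3241
G01 X167.762 Y116.570
G01 X153.924 Y119.602
G01 X146.462 Y127.148
M5
G0 X0.000 Y0.000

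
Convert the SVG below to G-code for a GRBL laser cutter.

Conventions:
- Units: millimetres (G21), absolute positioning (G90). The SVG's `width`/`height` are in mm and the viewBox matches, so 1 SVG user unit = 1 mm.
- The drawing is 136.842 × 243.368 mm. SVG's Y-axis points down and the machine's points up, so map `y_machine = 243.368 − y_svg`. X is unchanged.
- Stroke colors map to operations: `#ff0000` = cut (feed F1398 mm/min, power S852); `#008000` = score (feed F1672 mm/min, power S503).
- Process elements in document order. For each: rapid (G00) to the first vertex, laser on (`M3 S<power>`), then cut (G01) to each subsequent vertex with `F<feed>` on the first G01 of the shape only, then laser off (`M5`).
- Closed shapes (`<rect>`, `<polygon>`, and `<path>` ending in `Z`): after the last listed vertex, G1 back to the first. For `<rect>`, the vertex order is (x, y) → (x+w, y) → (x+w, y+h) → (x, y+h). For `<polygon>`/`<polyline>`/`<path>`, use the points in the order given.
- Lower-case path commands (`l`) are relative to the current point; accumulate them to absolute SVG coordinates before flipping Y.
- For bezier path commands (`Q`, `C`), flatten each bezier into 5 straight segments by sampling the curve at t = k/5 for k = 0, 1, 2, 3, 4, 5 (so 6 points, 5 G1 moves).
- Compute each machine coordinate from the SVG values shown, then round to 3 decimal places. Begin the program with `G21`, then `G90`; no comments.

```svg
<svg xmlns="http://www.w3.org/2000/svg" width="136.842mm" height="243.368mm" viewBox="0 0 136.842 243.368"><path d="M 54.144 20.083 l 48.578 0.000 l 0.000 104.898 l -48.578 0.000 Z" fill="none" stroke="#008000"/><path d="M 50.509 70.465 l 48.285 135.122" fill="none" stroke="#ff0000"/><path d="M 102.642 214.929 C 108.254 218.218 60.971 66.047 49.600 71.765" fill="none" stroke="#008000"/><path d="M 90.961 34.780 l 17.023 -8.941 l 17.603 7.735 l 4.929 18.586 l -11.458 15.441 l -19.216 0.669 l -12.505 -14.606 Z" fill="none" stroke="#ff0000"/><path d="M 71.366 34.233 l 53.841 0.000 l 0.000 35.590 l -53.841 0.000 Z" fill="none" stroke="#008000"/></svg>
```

1 u = 1 mm; y_m = 243.368 − y.

[1] `<path>` rectangle, #008000→score S503 F1672: (54.144,223.285) → (102.722,223.285) → (102.722,118.387) → (54.144,118.387) → (54.144,223.285) (closed)

[2] `<path>` line segment, #ff0000→cut S852 F1398: (50.509,172.903) → (98.794,37.781)

[3] `<path>` cubic bezier, #008000→score S503 F1672: (102.642,28.439) → (100.372,42.614) → (89.670,79.059) → (74.799,122.732) → (60.022,158.594) → (49.600,171.603)

[4] `<path>` regular polygon, #ff0000→cut S852 F1398: (90.961,208.588) → (107.984,217.529) → (125.587,209.794) → (130.516,191.208) → (119.058,175.767) → (99.842,175.098) → (87.337,189.704) → (90.961,208.588) (closed)

[5] `<path>` rectangle, #008000→score S503 F1672: (71.366,209.135) → (125.207,209.135) → (125.207,173.545) → (71.366,173.545) → (71.366,209.135) (closed)

G21
G90
G00 X54.144 Y223.285
M3 S503
G01 X102.722 Y223.285 F1672
G01 X102.722 Y118.387
G01 X54.144 Y118.387
G01 X54.144 Y223.285
M5
G00 X50.509 Y172.903
M3 S852
G01 X98.794 Y37.781 F1398
M5
G00 X102.642 Y28.439
M3 S503
G01 X100.372 Y42.614 F1672
G01 X89.670 Y79.059
G01 X74.799 Y122.732
G01 X60.022 Y158.594
G01 X49.600 Y171.603
M5
G00 X90.961 Y208.588
M3 S852
G01 X107.984 Y217.529 F1398
G01 X125.587 Y209.794
G01 X130.516 Y191.208
G01 X119.058 Y175.767
G01 X99.842 Y175.098
G01 X87.337 Y189.704
G01 X90.961 Y208.588
M5
G00 X71.366 Y209.135
M3 S503
G01 X125.207 Y209.135 F1672
G01 X125.207 Y173.545
G01 X71.366 Y173.545
G01 X71.366 Y209.135
M5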